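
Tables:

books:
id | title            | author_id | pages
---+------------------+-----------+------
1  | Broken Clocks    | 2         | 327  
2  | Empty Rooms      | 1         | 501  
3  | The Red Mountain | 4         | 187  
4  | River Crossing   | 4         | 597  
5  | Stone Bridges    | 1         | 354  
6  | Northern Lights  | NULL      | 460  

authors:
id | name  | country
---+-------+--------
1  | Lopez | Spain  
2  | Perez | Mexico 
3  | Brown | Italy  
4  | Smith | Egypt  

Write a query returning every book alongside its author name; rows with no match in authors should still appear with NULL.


LEFT JOIN keeps every row from books (the left table); where author_id has no match in authors, the author columns become NULL. Walk through each book:
  - book 1 (Broken Clocks): author_id=2 -> matches Perez
  - book 2 (Empty Rooms): author_id=1 -> matches Lopez
  - book 3 (The Red Mountain): author_id=4 -> matches Smith
  - book 4 (River Crossing): author_id=4 -> matches Smith
  - book 5 (Stone Bridges): author_id=1 -> matches Lopez
  - book 6 (Northern Lights): author_id=NULL, no match -> kept with NULL
All 6 rows appear; 1 has NULL author.

SQL:
SELECT a.title, b.name AS author
FROM books a
LEFT JOIN authors b ON a.author_id = b.id

Result:
title            | author
-----------------+-------
Broken Clocks    | Perez 
Empty Rooms      | Lopez 
The Red Mountain | Smith 
River Crossing   | Smith 
Stone Bridges    | Lopez 
Northern Lights  | NULL  


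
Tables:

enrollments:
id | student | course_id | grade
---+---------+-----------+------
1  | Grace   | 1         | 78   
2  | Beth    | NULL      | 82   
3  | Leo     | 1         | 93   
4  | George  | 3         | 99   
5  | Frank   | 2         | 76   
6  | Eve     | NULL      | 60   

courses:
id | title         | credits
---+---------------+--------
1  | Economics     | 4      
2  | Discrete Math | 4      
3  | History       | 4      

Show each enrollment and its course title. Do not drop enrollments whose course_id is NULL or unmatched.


LEFT JOIN keeps every row from enrollments (the left table); where course_id has no match in courses, the course columns become NULL. Walk through each enrollment:
  - enrollment 1 (Grace): course_id=1 -> matches Economics
  - enrollment 2 (Beth): course_id=NULL, no match -> kept with NULL
  - enrollment 3 (Leo): course_id=1 -> matches Economics
  - enrollment 4 (George): course_id=3 -> matches History
  - enrollment 5 (Frank): course_id=2 -> matches Discrete Math
  - enrollment 6 (Eve): course_id=NULL, no match -> kept with NULL
All 6 rows appear; 2 have NULL course.

SQL:
SELECT a.student, b.title AS course
FROM enrollments a
LEFT JOIN courses b ON a.course_id = b.id

Result:
student | course       
--------+--------------
Grace   | Economics    
Beth    | NULL         
Leo     | Economics    
George  | History      
Frank   | Discrete Math
Eve     | NULL         


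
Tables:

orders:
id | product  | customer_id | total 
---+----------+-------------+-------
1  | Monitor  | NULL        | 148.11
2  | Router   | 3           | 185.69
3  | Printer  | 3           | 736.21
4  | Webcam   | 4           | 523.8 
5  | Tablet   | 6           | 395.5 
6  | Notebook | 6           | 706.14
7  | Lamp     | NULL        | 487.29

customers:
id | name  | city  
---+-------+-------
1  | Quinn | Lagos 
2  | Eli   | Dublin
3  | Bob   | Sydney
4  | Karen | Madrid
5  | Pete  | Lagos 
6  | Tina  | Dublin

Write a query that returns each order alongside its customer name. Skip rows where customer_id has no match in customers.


INNER JOIN keeps only orders rows whose customer_id matches an id in customers. Walk through each order:
  - order 1 (Monitor): customer_id=NULL, no match -> dropped
  - order 2 (Router): customer_id=3 -> matches Bob
  - order 3 (Printer): customer_id=3 -> matches Bob
  - order 4 (Webcam): customer_id=4 -> matches Karen
  - order 5 (Tablet): customer_id=6 -> matches Tina
  - order 6 (Notebook): customer_id=6 -> matches Tina
  - order 7 (Lamp): customer_id=NULL, no match -> dropped
So 2 of 7 rows are dropped.

SQL:
SELECT a.product, b.name AS customer
FROM orders a
INNER JOIN customers b ON a.customer_id = b.id

Result:
product  | customer
---------+---------
Router   | Bob     
Printer  | Bob     
Webcam   | Karen   
Tablet   | Tina    
Notebook | Tina    


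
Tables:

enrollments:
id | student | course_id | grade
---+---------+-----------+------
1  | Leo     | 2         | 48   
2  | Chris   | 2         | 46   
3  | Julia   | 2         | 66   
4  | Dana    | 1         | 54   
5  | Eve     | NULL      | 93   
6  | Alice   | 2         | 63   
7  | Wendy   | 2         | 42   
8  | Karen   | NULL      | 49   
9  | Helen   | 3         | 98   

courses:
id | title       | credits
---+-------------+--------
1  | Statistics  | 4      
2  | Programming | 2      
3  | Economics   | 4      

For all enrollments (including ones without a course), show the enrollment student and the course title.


LEFT JOIN keeps every row from enrollments (the left table); where course_id has no match in courses, the course columns become NULL. Walk through each enrollment:
  - enrollment 1 (Leo): course_id=2 -> matches Programming
  - enrollment 2 (Chris): course_id=2 -> matches Programming
  - enrollment 3 (Julia): course_id=2 -> matches Programming
  - enrollment 4 (Dana): course_id=1 -> matches Statistics
  - enrollment 5 (Eve): course_id=NULL, no match -> kept with NULL
  - enrollment 6 (Alice): course_id=2 -> matches Programming
  - enrollment 7 (Wendy): course_id=2 -> matches Programming
  - enrollment 8 (Karen): course_id=NULL, no match -> kept with NULL
  - enrollment 9 (Helen): course_id=3 -> matches Economics
All 9 rows appear; 2 have NULL course.

SQL:
SELECT a.student, b.title AS course
FROM enrollments a
LEFT JOIN courses b ON a.course_id = b.id

Result:
student | course     
--------+------------
Leo     | Programming
Chris   | Programming
Julia   | Programming
Dana    | Statistics 
Eve     | NULL       
Alice   | Programming
Wendy   | Programming
Karen   | NULL       
Helen   | Economics  


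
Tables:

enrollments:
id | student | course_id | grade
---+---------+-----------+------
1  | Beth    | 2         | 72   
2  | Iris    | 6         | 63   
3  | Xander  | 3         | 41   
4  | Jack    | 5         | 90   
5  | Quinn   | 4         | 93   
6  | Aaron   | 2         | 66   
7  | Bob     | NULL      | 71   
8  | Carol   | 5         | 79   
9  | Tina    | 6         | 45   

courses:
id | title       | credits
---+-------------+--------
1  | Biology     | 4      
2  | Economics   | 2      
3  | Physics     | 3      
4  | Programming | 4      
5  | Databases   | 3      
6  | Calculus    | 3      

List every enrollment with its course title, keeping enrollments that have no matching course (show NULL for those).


LEFT JOIN keeps every row from enrollments (the left table); where course_id has no match in courses, the course columns become NULL. Walk through each enrollment:
  - enrollment 1 (Beth): course_id=2 -> matches Economics
  - enrollment 2 (Iris): course_id=6 -> matches Calculus
  - enrollment 3 (Xander): course_id=3 -> matches Physics
  - enrollment 4 (Jack): course_id=5 -> matches Databases
  - enrollment 5 (Quinn): course_id=4 -> matches Programming
  - enrollment 6 (Aaron): course_id=2 -> matches Economics
  - enrollment 7 (Bob): course_id=NULL, no match -> kept with NULL
  - enrollment 8 (Carol): course_id=5 -> matches Databases
  - enrollment 9 (Tina): course_id=6 -> matches Calculus
All 9 rows appear; 1 has NULL course.

SQL:
SELECT a.student, b.title AS course
FROM enrollments a
LEFT JOIN courses b ON a.course_id = b.id

Result:
student | course     
--------+------------
Beth    | Economics  
Iris    | Calculus   
Xander  | Physics    
Jack    | Databases  
Quinn   | Programming
Aaron   | Economics  
Bob     | NULL       
Carol   | Databases  
Tina    | Calculus   


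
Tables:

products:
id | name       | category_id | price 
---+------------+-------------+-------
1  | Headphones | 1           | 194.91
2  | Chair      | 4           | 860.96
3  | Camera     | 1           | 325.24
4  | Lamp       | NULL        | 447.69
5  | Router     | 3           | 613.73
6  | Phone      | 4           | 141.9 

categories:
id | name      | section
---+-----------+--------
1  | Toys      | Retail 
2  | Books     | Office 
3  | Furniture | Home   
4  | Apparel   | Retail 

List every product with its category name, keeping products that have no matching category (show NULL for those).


LEFT JOIN keeps every row from products (the left table); where category_id has no match in categories, the category columns become NULL. Walk through each product:
  - product 1 (Headphones): category_id=1 -> matches Toys
  - product 2 (Chair): category_id=4 -> matches Apparel
  - product 3 (Camera): category_id=1 -> matches Toys
  - product 4 (Lamp): category_id=NULL, no match -> kept with NULL
  - product 5 (Router): category_id=3 -> matches Furniture
  - product 6 (Phone): category_id=4 -> matches Apparel
All 6 rows appear; 1 has NULL category.

SQL:
SELECT a.name, b.name AS category
FROM products a
LEFT JOIN categories b ON a.category_id = b.id

Result:
name       | category 
-----------+----------
Headphones | Toys     
Chair      | Apparel  
Camera     | Toys     
Lamp       | NULL     
Router     | Furniture
Phone      | Apparel  


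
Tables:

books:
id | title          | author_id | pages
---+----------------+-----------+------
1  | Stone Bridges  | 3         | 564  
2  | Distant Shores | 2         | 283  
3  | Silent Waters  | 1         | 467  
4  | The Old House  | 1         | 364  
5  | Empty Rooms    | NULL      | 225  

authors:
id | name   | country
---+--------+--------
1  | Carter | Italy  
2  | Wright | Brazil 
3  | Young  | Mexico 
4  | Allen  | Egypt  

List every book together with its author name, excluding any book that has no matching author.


INNER JOIN keeps only books rows whose author_id matches an id in authors. Walk through each book:
  - book 1 (Stone Bridges): author_id=3 -> matches Young
  - book 2 (Distant Shores): author_id=2 -> matches Wright
  - book 3 (Silent Waters): author_id=1 -> matches Carter
  - book 4 (The Old House): author_id=1 -> matches Carter
  - book 5 (Empty Rooms): author_id=NULL, no match -> dropped
So 1 of 5 rows is dropped.

SQL:
SELECT a.title, b.name AS author
FROM books a
INNER JOIN authors b ON a.author_id = b.id

Result:
title          | author
---------------+-------
Stone Bridges  | Young 
Distant Shores | Wright
Silent Waters  | Carter
The Old House  | Carter


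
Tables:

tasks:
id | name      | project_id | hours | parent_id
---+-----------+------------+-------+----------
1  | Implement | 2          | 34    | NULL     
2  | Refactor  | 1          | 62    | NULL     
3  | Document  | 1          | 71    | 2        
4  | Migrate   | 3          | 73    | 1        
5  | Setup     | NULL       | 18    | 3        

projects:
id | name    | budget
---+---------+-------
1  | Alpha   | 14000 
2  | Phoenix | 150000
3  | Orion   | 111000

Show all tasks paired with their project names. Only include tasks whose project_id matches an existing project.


INNER JOIN keeps only tasks rows whose project_id matches an id in projects. Walk through each task:
  - task 1 (Implement): project_id=2 -> matches Phoenix
  - task 2 (Refactor): project_id=1 -> matches Alpha
  - task 3 (Document): project_id=1 -> matches Alpha
  - task 4 (Migrate): project_id=3 -> matches Orion
  - task 5 (Setup): project_id=NULL, no match -> dropped
So 1 of 5 rows is dropped.

SQL:
SELECT a.name, b.name AS project
FROM tasks a
INNER JOIN projects b ON a.project_id = b.id

Result:
name      | project
----------+--------
Implement | Phoenix
Refactor  | Alpha  
Document  | Alpha  
Migrate   | Orion  


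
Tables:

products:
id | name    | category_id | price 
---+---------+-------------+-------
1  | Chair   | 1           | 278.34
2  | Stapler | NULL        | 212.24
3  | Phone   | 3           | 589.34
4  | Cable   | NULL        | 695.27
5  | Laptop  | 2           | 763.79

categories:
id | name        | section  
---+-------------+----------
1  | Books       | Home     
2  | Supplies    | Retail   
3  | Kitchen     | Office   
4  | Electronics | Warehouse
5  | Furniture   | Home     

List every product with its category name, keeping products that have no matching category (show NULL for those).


LEFT JOIN keeps every row from products (the left table); where category_id has no match in categories, the category columns become NULL. Walk through each product:
  - product 1 (Chair): category_id=1 -> matches Books
  - product 2 (Stapler): category_id=NULL, no match -> kept with NULL
  - product 3 (Phone): category_id=3 -> matches Kitchen
  - product 4 (Cable): category_id=NULL, no match -> kept with NULL
  - product 5 (Laptop): category_id=2 -> matches Supplies
All 5 rows appear; 2 have NULL category.

SQL:
SELECT a.name, b.name AS category
FROM products a
LEFT JOIN categories b ON a.category_id = b.id

Result:
name    | category
--------+---------
Chair   | Books   
Stapler | NULL    
Phone   | Kitchen 
Cable   | NULL    
Laptop  | Supplies


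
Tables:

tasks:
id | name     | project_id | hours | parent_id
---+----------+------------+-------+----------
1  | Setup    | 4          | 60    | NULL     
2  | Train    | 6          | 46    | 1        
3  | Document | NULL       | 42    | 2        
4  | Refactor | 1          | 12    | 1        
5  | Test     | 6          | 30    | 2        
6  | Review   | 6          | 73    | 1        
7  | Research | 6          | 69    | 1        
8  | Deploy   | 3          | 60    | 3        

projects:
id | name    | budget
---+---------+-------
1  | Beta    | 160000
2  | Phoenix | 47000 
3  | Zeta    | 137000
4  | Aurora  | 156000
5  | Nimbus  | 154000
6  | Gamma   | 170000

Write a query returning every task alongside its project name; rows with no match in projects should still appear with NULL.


LEFT JOIN keeps every row from tasks (the left table); where project_id has no match in projects, the project columns become NULL. Walk through each task:
  - task 1 (Setup): project_id=4 -> matches Aurora
  - task 2 (Train): project_id=6 -> matches Gamma
  - task 3 (Document): project_id=NULL, no match -> kept with NULL
  - task 4 (Refactor): project_id=1 -> matches Beta
  - task 5 (Test): project_id=6 -> matches Gamma
  - task 6 (Review): project_id=6 -> matches Gamma
  - task 7 (Research): project_id=6 -> matches Gamma
  - task 8 (Deploy): project_id=3 -> matches Zeta
All 8 rows appear; 1 has NULL project.

SQL:
SELECT a.name, b.name AS project
FROM tasks a
LEFT JOIN projects b ON a.project_id = b.id

Result:
name     | project
---------+--------
Setup    | Aurora 
Train    | Gamma  
Document | NULL   
Refactor | Beta   
Test     | Gamma  
Review   | Gamma  
Research | Gamma  
Deploy   | Zeta   


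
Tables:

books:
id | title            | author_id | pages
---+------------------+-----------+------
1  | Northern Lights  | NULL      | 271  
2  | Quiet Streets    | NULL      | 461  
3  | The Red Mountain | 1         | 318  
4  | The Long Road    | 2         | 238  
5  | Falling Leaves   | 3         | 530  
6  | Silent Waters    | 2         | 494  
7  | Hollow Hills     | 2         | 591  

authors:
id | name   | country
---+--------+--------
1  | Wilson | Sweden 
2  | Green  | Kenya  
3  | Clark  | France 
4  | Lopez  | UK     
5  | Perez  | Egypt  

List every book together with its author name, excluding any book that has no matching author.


INNER JOIN keeps only books rows whose author_id matches an id in authors. Walk through each book:
  - book 1 (Northern Lights): author_id=NULL, no match -> dropped
  - book 2 (Quiet Streets): author_id=NULL, no match -> dropped
  - book 3 (The Red Mountain): author_id=1 -> matches Wilson
  - book 4 (The Long Road): author_id=2 -> matches Green
  - book 5 (Falling Leaves): author_id=3 -> matches Clark
  - book 6 (Silent Waters): author_id=2 -> matches Green
  - book 7 (Hollow Hills): author_id=2 -> matches Green
So 2 of 7 rows are dropped.

SQL:
SELECT a.title, b.name AS author
FROM books a
INNER JOIN authors b ON a.author_id = b.id

Result:
title            | author
-----------------+-------
The Red Mountain | Wilson
The Long Road    | Green 
Falling Leaves   | Clark 
Silent Waters    | Green 
Hollow Hills     | Green 


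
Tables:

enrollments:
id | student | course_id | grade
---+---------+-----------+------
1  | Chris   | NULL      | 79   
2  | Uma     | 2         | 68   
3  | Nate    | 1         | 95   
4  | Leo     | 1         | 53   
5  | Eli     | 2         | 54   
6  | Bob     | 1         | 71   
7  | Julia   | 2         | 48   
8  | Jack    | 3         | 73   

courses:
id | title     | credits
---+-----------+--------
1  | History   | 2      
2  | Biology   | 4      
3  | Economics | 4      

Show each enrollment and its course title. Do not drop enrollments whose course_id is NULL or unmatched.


LEFT JOIN keeps every row from enrollments (the left table); where course_id has no match in courses, the course columns become NULL. Walk through each enrollment:
  - enrollment 1 (Chris): course_id=NULL, no match -> kept with NULL
  - enrollment 2 (Uma): course_id=2 -> matches Biology
  - enrollment 3 (Nate): course_id=1 -> matches History
  - enrollment 4 (Leo): course_id=1 -> matches History
  - enrollment 5 (Eli): course_id=2 -> matches Biology
  - enrollment 6 (Bob): course_id=1 -> matches History
  - enrollment 7 (Julia): course_id=2 -> matches Biology
  - enrollment 8 (Jack): course_id=3 -> matches Economics
All 8 rows appear; 1 has NULL course.

SQL:
SELECT a.student, b.title AS course
FROM enrollments a
LEFT JOIN courses b ON a.course_id = b.id

Result:
student | course   
--------+----------
Chris   | NULL     
Uma     | Biology  
Nate    | History  
Leo     | History  
Eli     | Biology  
Bob     | History  
Julia   | Biology  
Jack    | Economics


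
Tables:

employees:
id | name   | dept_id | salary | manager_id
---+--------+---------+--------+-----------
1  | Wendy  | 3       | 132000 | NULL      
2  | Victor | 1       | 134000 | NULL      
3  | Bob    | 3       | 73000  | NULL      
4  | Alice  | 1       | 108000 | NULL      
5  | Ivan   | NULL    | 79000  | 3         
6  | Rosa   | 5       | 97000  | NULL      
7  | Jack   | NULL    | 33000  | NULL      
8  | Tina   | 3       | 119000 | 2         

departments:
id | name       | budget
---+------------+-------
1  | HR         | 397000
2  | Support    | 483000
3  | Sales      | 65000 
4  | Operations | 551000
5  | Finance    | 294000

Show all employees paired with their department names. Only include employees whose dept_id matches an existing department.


INNER JOIN keeps only employees rows whose dept_id matches an id in departments. Walk through each employee:
  - employee 1 (Wendy): dept_id=3 -> matches Sales
  - employee 2 (Victor): dept_id=1 -> matches HR
  - employee 3 (Bob): dept_id=3 -> matches Sales
  - employee 4 (Alice): dept_id=1 -> matches HR
  - employee 5 (Ivan): dept_id=NULL, no match -> dropped
  - employee 6 (Rosa): dept_id=5 -> matches Finance
  - employee 7 (Jack): dept_id=NULL, no match -> dropped
  - employee 8 (Tina): dept_id=3 -> matches Sales
So 2 of 8 rows are dropped.

SQL:
SELECT a.name, b.name AS department
FROM employees a
INNER JOIN departments b ON a.dept_id = b.id

Result:
name   | department
-------+-----------
Wendy  | Sales     
Victor | HR        
Bob    | Sales     
Alice  | HR        
Rosa   | Finance   
Tina   | Sales     


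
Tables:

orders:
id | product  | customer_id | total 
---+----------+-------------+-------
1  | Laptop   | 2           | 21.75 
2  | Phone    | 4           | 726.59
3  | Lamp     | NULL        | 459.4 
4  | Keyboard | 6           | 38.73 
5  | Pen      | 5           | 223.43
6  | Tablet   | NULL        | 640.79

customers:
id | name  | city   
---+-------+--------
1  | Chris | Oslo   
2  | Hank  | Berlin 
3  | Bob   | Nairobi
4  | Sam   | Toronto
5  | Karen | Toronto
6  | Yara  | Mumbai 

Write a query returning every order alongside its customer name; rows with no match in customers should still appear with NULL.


LEFT JOIN keeps every row from orders (the left table); where customer_id has no match in customers, the customer columns become NULL. Walk through each order:
  - order 1 (Laptop): customer_id=2 -> matches Hank
  - order 2 (Phone): customer_id=4 -> matches Sam
  - order 3 (Lamp): customer_id=NULL, no match -> kept with NULL
  - order 4 (Keyboard): customer_id=6 -> matches Yara
  - order 5 (Pen): customer_id=5 -> matches Karen
  - order 6 (Tablet): customer_id=NULL, no match -> kept with NULL
All 6 rows appear; 2 have NULL customer.

SQL:
SELECT a.product, b.name AS customer
FROM orders a
LEFT JOIN customers b ON a.customer_id = b.id

Result:
product  | customer
---------+---------
Laptop   | Hank    
Phone    | Sam     
Lamp     | NULL    
Keyboard | Yara    
Pen      | Karen   
Tablet   | NULL    


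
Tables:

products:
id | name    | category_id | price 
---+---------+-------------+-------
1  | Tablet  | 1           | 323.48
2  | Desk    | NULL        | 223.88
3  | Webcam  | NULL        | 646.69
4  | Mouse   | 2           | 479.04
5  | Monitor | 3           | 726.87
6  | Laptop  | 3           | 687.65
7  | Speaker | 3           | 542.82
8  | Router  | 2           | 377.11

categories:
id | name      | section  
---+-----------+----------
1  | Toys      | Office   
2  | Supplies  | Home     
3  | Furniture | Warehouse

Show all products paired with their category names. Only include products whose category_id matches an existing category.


INNER JOIN keeps only products rows whose category_id matches an id in categories. Walk through each product:
  - product 1 (Tablet): category_id=1 -> matches Toys
  - product 2 (Desk): category_id=NULL, no match -> dropped
  - product 3 (Webcam): category_id=NULL, no match -> dropped
  - product 4 (Mouse): category_id=2 -> matches Supplies
  - product 5 (Monitor): category_id=3 -> matches Furniture
  - product 6 (Laptop): category_id=3 -> matches Furniture
  - product 7 (Speaker): category_id=3 -> matches Furniture
  - product 8 (Router): category_id=2 -> matches Supplies
So 2 of 8 rows are dropped.

SQL:
SELECT a.name, b.name AS category
FROM products a
INNER JOIN categories b ON a.category_id = b.id

Result:
name    | category 
--------+----------
Tablet  | Toys     
Mouse   | Supplies 
Monitor | Furniture
Laptop  | Furniture
Speaker | Furniture
Router  | Supplies 


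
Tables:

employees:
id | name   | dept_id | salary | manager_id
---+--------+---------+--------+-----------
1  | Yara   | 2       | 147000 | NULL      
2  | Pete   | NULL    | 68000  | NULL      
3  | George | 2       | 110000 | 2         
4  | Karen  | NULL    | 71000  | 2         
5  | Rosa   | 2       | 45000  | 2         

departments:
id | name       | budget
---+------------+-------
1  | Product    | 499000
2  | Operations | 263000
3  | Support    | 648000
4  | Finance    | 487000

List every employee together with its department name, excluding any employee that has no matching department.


INNER JOIN keeps only employees rows whose dept_id matches an id in departments. Walk through each employee:
  - employee 1 (Yara): dept_id=2 -> matches Operations
  - employee 2 (Pete): dept_id=NULL, no match -> dropped
  - employee 3 (George): dept_id=2 -> matches Operations
  - employee 4 (Karen): dept_id=NULL, no match -> dropped
  - employee 5 (Rosa): dept_id=2 -> matches Operations
So 2 of 5 rows are dropped.

SQL:
SELECT a.name, b.name AS department
FROM employees a
INNER JOIN departments b ON a.dept_id = b.id

Result:
name   | department
-------+-----------
Yara   | Operations
George | Operations
Rosa   | Operations


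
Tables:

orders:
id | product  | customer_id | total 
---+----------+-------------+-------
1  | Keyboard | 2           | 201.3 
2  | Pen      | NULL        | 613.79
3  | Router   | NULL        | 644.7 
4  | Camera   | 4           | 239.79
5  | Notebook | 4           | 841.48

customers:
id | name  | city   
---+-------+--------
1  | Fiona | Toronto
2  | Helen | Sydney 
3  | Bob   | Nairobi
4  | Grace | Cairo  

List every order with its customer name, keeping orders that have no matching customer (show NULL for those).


LEFT JOIN keeps every row from orders (the left table); where customer_id has no match in customers, the customer columns become NULL. Walk through each order:
  - order 1 (Keyboard): customer_id=2 -> matches Helen
  - order 2 (Pen): customer_id=NULL, no match -> kept with NULL
  - order 3 (Router): customer_id=NULL, no match -> kept with NULL
  - order 4 (Camera): customer_id=4 -> matches Grace
  - order 5 (Notebook): customer_id=4 -> matches Grace
All 5 rows appear; 2 have NULL customer.

SQL:
SELECT a.product, b.name AS customer
FROM orders a
LEFT JOIN customers b ON a.customer_id = b.id

Result:
product  | customer
---------+---------
Keyboard | Helen   
Pen      | NULL    
Router   | NULL    
Camera   | Grace   
Notebook | Grace   


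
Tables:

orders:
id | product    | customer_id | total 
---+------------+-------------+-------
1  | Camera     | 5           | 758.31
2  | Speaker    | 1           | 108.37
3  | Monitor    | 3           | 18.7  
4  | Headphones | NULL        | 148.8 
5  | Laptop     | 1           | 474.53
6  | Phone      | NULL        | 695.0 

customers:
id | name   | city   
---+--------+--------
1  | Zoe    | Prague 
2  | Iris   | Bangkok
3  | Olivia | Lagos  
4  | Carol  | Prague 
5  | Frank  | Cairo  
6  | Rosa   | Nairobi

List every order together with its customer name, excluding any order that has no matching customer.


INNER JOIN keeps only orders rows whose customer_id matches an id in customers. Walk through each order:
  - order 1 (Camera): customer_id=5 -> matches Frank
  - order 2 (Speaker): customer_id=1 -> matches Zoe
  - order 3 (Monitor): customer_id=3 -> matches Olivia
  - order 4 (Headphones): customer_id=NULL, no match -> dropped
  - order 5 (Laptop): customer_id=1 -> matches Zoe
  - order 6 (Phone): customer_id=NULL, no match -> dropped
So 2 of 6 rows are dropped.

SQL:
SELECT a.product, b.name AS customer
FROM orders a
INNER JOIN customers b ON a.customer_id = b.id

Result:
product | customer
--------+---------
Camera  | Frank   
Speaker | Zoe     
Monitor | Olivia  
Laptop  | Zoe     


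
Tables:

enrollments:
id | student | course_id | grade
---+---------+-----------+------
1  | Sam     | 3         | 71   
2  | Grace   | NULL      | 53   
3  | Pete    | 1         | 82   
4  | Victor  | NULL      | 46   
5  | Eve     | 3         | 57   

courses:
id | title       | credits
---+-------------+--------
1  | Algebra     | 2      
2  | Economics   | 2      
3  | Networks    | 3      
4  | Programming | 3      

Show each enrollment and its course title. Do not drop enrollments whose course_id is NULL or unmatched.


LEFT JOIN keeps every row from enrollments (the left table); where course_id has no match in courses, the course columns become NULL. Walk through each enrollment:
  - enrollment 1 (Sam): course_id=3 -> matches Networks
  - enrollment 2 (Grace): course_id=NULL, no match -> kept with NULL
  - enrollment 3 (Pete): course_id=1 -> matches Algebra
  - enrollment 4 (Victor): course_id=NULL, no match -> kept with NULL
  - enrollment 5 (Eve): course_id=3 -> matches Networks
All 5 rows appear; 2 have NULL course.

SQL:
SELECT a.student, b.title AS course
FROM enrollments a
LEFT JOIN courses b ON a.course_id = b.id

Result:
student | course  
--------+---------
Sam     | Networks
Grace   | NULL    
Pete    | Algebra 
Victor  | NULL    
Eve     | Networks


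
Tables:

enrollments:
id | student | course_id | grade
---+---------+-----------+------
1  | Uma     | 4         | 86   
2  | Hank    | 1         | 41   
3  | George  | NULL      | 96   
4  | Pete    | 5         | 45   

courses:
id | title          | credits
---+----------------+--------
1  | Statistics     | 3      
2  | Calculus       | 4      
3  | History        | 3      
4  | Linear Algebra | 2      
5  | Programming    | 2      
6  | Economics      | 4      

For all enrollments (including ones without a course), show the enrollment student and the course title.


LEFT JOIN keeps every row from enrollments (the left table); where course_id has no match in courses, the course columns become NULL. Walk through each enrollment:
  - enrollment 1 (Uma): course_id=4 -> matches Linear Algebra
  - enrollment 2 (Hank): course_id=1 -> matches Statistics
  - enrollment 3 (George): course_id=NULL, no match -> kept with NULL
  - enrollment 4 (Pete): course_id=5 -> matches Programming
All 4 rows appear; 1 has NULL course.

SQL:
SELECT a.student, b.title AS course
FROM enrollments a
LEFT JOIN courses b ON a.course_id = b.id

Result:
student | course        
--------+---------------
Uma     | Linear Algebra
Hank    | Statistics    
George  | NULL          
Pete    | Programming   


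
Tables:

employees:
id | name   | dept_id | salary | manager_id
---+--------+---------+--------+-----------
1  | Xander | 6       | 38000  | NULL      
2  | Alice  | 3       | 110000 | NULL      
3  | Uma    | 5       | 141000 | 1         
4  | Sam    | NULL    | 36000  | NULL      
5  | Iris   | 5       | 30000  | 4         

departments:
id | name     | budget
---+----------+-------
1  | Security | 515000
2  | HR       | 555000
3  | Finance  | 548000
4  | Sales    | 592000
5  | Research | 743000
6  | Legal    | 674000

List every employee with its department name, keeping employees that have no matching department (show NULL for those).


LEFT JOIN keeps every row from employees (the left table); where dept_id has no match in departments, the department columns become NULL. Walk through each employee:
  - employee 1 (Xander): dept_id=6 -> matches Legal
  - employee 2 (Alice): dept_id=3 -> matches Finance
  - employee 3 (Uma): dept_id=5 -> matches Research
  - employee 4 (Sam): dept_id=NULL, no match -> kept with NULL
  - employee 5 (Iris): dept_id=5 -> matches Research
All 5 rows appear; 1 has NULL department.

SQL:
SELECT a.name, b.name AS department
FROM employees a
LEFT JOIN departments b ON a.dept_id = b.id

Result:
name   | department
-------+-----------
Xander | Legal     
Alice  | Finance   
Uma    | Research  
Sam    | NULL      
Iris   | Research  


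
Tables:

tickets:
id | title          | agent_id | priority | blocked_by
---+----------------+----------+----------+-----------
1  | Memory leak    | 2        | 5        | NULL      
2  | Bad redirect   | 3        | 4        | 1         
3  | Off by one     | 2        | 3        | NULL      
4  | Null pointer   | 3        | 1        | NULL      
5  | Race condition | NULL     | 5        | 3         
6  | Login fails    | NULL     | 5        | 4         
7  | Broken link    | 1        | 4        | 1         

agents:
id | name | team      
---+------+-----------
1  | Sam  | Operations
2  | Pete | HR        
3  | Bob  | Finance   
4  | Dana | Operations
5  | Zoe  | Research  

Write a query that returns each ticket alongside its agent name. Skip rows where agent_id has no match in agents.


INNER JOIN keeps only tickets rows whose agent_id matches an id in agents. Walk through each ticket:
  - ticket 1 (Memory leak): agent_id=2 -> matches Pete
  - ticket 2 (Bad redirect): agent_id=3 -> matches Bob
  - ticket 3 (Off by one): agent_id=2 -> matches Pete
  - ticket 4 (Null pointer): agent_id=3 -> matches Bob
  - ticket 5 (Race condition): agent_id=NULL, no match -> dropped
  - ticket 6 (Login fails): agent_id=NULL, no match -> dropped
  - ticket 7 (Broken link): agent_id=1 -> matches Sam
So 2 of 7 rows are dropped.

SQL:
SELECT a.title, b.name AS agent
FROM tickets a
INNER JOIN agents b ON a.agent_id = b.id

Result:
title        | agent
-------------+------
Memory leak  | Pete 
Bad redirect | Bob  
Off by one   | Pete 
Null pointer | Bob  
Broken link  | Sam  


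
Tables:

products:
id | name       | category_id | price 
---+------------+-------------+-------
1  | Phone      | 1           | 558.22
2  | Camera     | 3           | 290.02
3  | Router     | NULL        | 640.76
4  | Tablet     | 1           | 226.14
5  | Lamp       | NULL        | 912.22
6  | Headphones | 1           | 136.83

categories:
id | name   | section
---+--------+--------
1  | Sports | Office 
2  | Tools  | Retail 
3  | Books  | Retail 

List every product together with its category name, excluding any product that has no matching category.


INNER JOIN keeps only products rows whose category_id matches an id in categories. Walk through each product:
  - product 1 (Phone): category_id=1 -> matches Sports
  - product 2 (Camera): category_id=3 -> matches Books
  - product 3 (Router): category_id=NULL, no match -> dropped
  - product 4 (Tablet): category_id=1 -> matches Sports
  - product 5 (Lamp): category_id=NULL, no match -> dropped
  - product 6 (Headphones): category_id=1 -> matches Sports
So 2 of 6 rows are dropped.

SQL:
SELECT a.name, b.name AS category
FROM products a
INNER JOIN categories b ON a.category_id = b.id

Result:
name       | category
-----------+---------
Phone      | Sports  
Camera     | Books   
Tablet     | Sports  
Headphones | Sports  


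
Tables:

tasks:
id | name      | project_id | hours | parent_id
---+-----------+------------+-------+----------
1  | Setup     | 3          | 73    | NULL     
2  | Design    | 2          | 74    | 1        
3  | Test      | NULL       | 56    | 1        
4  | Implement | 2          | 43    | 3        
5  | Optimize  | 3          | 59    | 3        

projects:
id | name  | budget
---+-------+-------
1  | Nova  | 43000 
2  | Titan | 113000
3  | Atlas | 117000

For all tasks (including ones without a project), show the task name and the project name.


LEFT JOIN keeps every row from tasks (the left table); where project_id has no match in projects, the project columns become NULL. Walk through each task:
  - task 1 (Setup): project_id=3 -> matches Atlas
  - task 2 (Design): project_id=2 -> matches Titan
  - task 3 (Test): project_id=NULL, no match -> kept with NULL
  - task 4 (Implement): project_id=2 -> matches Titan
  - task 5 (Optimize): project_id=3 -> matches Atlas
All 5 rows appear; 1 has NULL project.

SQL:
SELECT a.name, b.name AS project
FROM tasks a
LEFT JOIN projects b ON a.project_id = b.id

Result:
name      | project
----------+--------
Setup     | Atlas  
Design    | Titan  
Test      | NULL   
Implement | Titan  
Optimize  | Atlas  


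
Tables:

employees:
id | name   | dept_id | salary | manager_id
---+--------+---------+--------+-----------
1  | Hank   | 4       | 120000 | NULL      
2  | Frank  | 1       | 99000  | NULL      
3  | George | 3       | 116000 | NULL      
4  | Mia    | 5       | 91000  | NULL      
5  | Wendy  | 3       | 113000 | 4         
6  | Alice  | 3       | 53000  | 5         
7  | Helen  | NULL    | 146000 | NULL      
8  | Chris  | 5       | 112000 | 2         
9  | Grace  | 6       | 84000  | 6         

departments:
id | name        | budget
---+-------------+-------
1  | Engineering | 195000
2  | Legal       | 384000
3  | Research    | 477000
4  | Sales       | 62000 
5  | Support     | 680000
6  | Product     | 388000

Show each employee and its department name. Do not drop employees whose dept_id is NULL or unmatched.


LEFT JOIN keeps every row from employees (the left table); where dept_id has no match in departments, the department columns become NULL. Walk through each employee:
  - employee 1 (Hank): dept_id=4 -> matches Sales
  - employee 2 (Frank): dept_id=1 -> matches Engineering
  - employee 3 (George): dept_id=3 -> matches Research
  - employee 4 (Mia): dept_id=5 -> matches Support
  - employee 5 (Wendy): dept_id=3 -> matches Research
  - employee 6 (Alice): dept_id=3 -> matches Research
  - employee 7 (Helen): dept_id=NULL, no match -> kept with NULL
  - employee 8 (Chris): dept_id=5 -> matches Support
  - employee 9 (Grace): dept_id=6 -> matches Product
All 9 rows appear; 1 has NULL department.

SQL:
SELECT a.name, b.name AS department
FROM employees a
LEFT JOIN departments b ON a.dept_id = b.id

Result:
name   | department 
-------+------------
Hank   | Sales      
Frank  | Engineering
George | Research   
Mia    | Support    
Wendy  | Research   
Alice  | Research   
Helen  | NULL       
Chris  | Support    
Grace  | Product    


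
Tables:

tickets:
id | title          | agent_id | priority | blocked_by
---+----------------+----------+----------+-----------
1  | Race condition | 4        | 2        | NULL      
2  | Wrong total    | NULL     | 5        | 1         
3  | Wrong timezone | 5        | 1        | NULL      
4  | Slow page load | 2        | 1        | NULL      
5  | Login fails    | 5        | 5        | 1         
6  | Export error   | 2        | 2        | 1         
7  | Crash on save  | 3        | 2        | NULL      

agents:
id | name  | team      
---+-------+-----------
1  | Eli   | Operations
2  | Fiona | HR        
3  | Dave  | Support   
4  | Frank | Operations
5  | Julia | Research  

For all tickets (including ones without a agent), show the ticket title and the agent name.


LEFT JOIN keeps every row from tickets (the left table); where agent_id has no match in agents, the agent columns become NULL. Walk through each ticket:
  - ticket 1 (Race condition): agent_id=4 -> matches Frank
  - ticket 2 (Wrong total): agent_id=NULL, no match -> kept with NULL
  - ticket 3 (Wrong timezone): agent_id=5 -> matches Julia
  - ticket 4 (Slow page load): agent_id=2 -> matches Fiona
  - ticket 5 (Login fails): agent_id=5 -> matches Julia
  - ticket 6 (Export error): agent_id=2 -> matches Fiona
  - ticket 7 (Crash on save): agent_id=3 -> matches Dave
All 7 rows appear; 1 has NULL agent.

SQL:
SELECT a.title, b.name AS agent
FROM tickets a
LEFT JOIN agents b ON a.agent_id = b.id

Result:
title          | agent
---------------+------
Race condition | Frank
Wrong total    | NULL 
Wrong timezone | Julia
Slow page load | Fiona
Login fails    | Julia
Export error   | Fiona
Crash on save  | Dave 


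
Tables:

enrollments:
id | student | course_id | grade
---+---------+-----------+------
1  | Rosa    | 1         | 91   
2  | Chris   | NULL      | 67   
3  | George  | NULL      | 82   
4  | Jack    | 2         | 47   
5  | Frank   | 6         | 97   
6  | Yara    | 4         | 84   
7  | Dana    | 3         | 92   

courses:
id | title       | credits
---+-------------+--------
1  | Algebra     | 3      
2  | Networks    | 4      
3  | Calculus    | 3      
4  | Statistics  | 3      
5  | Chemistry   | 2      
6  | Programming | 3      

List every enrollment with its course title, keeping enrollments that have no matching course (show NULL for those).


LEFT JOIN keeps every row from enrollments (the left table); where course_id has no match in courses, the course columns become NULL. Walk through each enrollment:
  - enrollment 1 (Rosa): course_id=1 -> matches Algebra
  - enrollment 2 (Chris): course_id=NULL, no match -> kept with NULL
  - enrollment 3 (George): course_id=NULL, no match -> kept with NULL
  - enrollment 4 (Jack): course_id=2 -> matches Networks
  - enrollment 5 (Frank): course_id=6 -> matches Programming
  - enrollment 6 (Yara): course_id=4 -> matches Statistics
  - enrollment 7 (Dana): course_id=3 -> matches Calculus
All 7 rows appear; 2 have NULL course.

SQL:
SELECT a.student, b.title AS course
FROM enrollments a
LEFT JOIN courses b ON a.course_id = b.id

Result:
student | course     
--------+------------
Rosa    | Algebra    
Chris   | NULL       
George  | NULL       
Jack    | Networks   
Frank   | Programming
Yara    | Statistics 
Dana    | Calculus   


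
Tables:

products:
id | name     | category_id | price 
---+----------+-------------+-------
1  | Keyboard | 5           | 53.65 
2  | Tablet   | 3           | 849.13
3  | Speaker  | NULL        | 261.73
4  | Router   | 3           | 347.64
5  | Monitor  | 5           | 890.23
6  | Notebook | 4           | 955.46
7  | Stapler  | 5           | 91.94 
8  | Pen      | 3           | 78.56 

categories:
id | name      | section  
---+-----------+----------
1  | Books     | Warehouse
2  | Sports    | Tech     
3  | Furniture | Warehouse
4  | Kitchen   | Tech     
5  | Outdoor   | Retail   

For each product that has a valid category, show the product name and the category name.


INNER JOIN keeps only products rows whose category_id matches an id in categories. Walk through each product:
  - product 1 (Keyboard): category_id=5 -> matches Outdoor
  - product 2 (Tablet): category_id=3 -> matches Furniture
  - product 3 (Speaker): category_id=NULL, no match -> dropped
  - product 4 (Router): category_id=3 -> matches Furniture
  - product 5 (Monitor): category_id=5 -> matches Outdoor
  - product 6 (Notebook): category_id=4 -> matches Kitchen
  - product 7 (Stapler): category_id=5 -> matches Outdoor
  - product 8 (Pen): category_id=3 -> matches Furniture
So 1 of 8 rows is dropped.

SQL:
SELECT a.name, b.name AS category
FROM products a
INNER JOIN categories b ON a.category_id = b.id

Result:
name     | category 
---------+----------
Keyboard | Outdoor  
Tablet   | Furniture
Router   | Furniture
Monitor  | Outdoor  
Notebook | Kitchen  
Stapler  | Outdoor  
Pen      | Furniture
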